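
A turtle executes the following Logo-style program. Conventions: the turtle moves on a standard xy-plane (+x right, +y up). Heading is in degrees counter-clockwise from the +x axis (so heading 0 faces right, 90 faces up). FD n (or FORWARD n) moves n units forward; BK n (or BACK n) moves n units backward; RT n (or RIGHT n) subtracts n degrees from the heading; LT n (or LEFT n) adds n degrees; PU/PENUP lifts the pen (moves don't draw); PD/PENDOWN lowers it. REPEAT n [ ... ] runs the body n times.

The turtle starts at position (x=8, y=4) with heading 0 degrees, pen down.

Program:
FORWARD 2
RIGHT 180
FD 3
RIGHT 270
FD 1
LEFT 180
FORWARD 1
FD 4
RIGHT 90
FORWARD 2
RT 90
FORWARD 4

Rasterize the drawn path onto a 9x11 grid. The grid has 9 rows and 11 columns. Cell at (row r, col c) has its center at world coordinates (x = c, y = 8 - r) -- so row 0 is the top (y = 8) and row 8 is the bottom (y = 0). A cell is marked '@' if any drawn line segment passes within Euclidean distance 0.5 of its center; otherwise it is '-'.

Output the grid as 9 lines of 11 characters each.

Segment 0: (8,4) -> (10,4)
Segment 1: (10,4) -> (7,4)
Segment 2: (7,4) -> (7,3)
Segment 3: (7,3) -> (7,4)
Segment 4: (7,4) -> (7,8)
Segment 5: (7,8) -> (9,8)
Segment 6: (9,8) -> (9,4)

Answer: -------@@@-
-------@-@-
-------@-@-
-------@-@-
-------@@@@
-------@---
-----------
-----------
-----------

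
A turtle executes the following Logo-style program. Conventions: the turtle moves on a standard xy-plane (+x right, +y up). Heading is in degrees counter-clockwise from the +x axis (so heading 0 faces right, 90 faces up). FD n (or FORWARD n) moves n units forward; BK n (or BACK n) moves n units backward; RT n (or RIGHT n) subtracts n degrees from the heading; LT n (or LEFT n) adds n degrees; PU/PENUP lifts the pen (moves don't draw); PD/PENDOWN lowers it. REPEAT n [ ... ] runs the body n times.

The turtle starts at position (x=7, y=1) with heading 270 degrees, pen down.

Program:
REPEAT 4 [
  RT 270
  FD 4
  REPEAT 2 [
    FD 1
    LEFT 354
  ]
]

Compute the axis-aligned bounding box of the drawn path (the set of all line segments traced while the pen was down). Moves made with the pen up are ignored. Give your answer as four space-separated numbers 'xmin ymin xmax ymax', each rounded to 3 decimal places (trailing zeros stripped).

Answer: 5.301 0.895 14.343 9.271

Derivation:
Executing turtle program step by step:
Start: pos=(7,1), heading=270, pen down
REPEAT 4 [
  -- iteration 1/4 --
  RT 270: heading 270 -> 0
  FD 4: (7,1) -> (11,1) [heading=0, draw]
  REPEAT 2 [
    -- iteration 1/2 --
    FD 1: (11,1) -> (12,1) [heading=0, draw]
    LT 354: heading 0 -> 354
    -- iteration 2/2 --
    FD 1: (12,1) -> (12.995,0.895) [heading=354, draw]
    LT 354: heading 354 -> 348
  ]
  -- iteration 2/4 --
  RT 270: heading 348 -> 78
  FD 4: (12.995,0.895) -> (13.826,4.808) [heading=78, draw]
  REPEAT 2 [
    -- iteration 1/2 --
    FD 1: (13.826,4.808) -> (14.034,5.786) [heading=78, draw]
    LT 354: heading 78 -> 72
    -- iteration 2/2 --
    FD 1: (14.034,5.786) -> (14.343,6.737) [heading=72, draw]
    LT 354: heading 72 -> 66
  ]
  -- iteration 3/4 --
  RT 270: heading 66 -> 156
  FD 4: (14.343,6.737) -> (10.689,8.364) [heading=156, draw]
  REPEAT 2 [
    -- iteration 1/2 --
    FD 1: (10.689,8.364) -> (9.775,8.771) [heading=156, draw]
    LT 354: heading 156 -> 150
    -- iteration 2/2 --
    FD 1: (9.775,8.771) -> (8.909,9.271) [heading=150, draw]
    LT 354: heading 150 -> 144
  ]
  -- iteration 4/4 --
  RT 270: heading 144 -> 234
  FD 4: (8.909,9.271) -> (6.558,6.035) [heading=234, draw]
  REPEAT 2 [
    -- iteration 1/2 --
    FD 1: (6.558,6.035) -> (5.97,5.226) [heading=234, draw]
    LT 354: heading 234 -> 228
    -- iteration 2/2 --
    FD 1: (5.97,5.226) -> (5.301,4.483) [heading=228, draw]
    LT 354: heading 228 -> 222
  ]
]
Final: pos=(5.301,4.483), heading=222, 12 segment(s) drawn

Segment endpoints: x in {5.301, 5.97, 6.558, 7, 8.909, 9.775, 10.689, 11, 12, 12.995, 13.826, 14.034, 14.343}, y in {0.895, 1, 4.483, 4.808, 5.226, 5.786, 6.035, 6.737, 8.364, 8.771, 9.271}
xmin=5.301, ymin=0.895, xmax=14.343, ymax=9.271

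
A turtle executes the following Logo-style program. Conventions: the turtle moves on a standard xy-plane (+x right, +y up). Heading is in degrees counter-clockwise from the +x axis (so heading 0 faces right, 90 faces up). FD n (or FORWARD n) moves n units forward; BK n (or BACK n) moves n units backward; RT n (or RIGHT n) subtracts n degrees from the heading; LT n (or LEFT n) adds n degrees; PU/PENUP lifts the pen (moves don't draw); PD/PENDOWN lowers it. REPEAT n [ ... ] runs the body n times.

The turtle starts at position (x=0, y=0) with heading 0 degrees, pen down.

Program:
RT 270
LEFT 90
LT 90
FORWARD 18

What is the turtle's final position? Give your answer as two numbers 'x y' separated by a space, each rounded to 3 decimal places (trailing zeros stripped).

Executing turtle program step by step:
Start: pos=(0,0), heading=0, pen down
RT 270: heading 0 -> 90
LT 90: heading 90 -> 180
LT 90: heading 180 -> 270
FD 18: (0,0) -> (0,-18) [heading=270, draw]
Final: pos=(0,-18), heading=270, 1 segment(s) drawn

Answer: 0 -18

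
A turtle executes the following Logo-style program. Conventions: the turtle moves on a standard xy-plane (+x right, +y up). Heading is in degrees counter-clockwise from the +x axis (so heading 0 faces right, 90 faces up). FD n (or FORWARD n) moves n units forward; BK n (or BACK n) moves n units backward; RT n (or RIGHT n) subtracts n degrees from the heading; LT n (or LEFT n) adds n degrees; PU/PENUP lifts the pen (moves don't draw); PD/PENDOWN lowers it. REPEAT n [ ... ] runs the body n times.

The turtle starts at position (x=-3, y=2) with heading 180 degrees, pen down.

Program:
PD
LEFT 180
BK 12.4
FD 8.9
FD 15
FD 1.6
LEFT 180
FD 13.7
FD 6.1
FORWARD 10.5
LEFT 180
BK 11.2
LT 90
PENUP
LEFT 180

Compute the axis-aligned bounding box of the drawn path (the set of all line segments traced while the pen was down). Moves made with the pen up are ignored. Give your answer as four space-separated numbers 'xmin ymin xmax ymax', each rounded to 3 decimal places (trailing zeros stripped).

Answer: -31.4 2 10.1 2

Derivation:
Executing turtle program step by step:
Start: pos=(-3,2), heading=180, pen down
PD: pen down
LT 180: heading 180 -> 0
BK 12.4: (-3,2) -> (-15.4,2) [heading=0, draw]
FD 8.9: (-15.4,2) -> (-6.5,2) [heading=0, draw]
FD 15: (-6.5,2) -> (8.5,2) [heading=0, draw]
FD 1.6: (8.5,2) -> (10.1,2) [heading=0, draw]
LT 180: heading 0 -> 180
FD 13.7: (10.1,2) -> (-3.6,2) [heading=180, draw]
FD 6.1: (-3.6,2) -> (-9.7,2) [heading=180, draw]
FD 10.5: (-9.7,2) -> (-20.2,2) [heading=180, draw]
LT 180: heading 180 -> 0
BK 11.2: (-20.2,2) -> (-31.4,2) [heading=0, draw]
LT 90: heading 0 -> 90
PU: pen up
LT 180: heading 90 -> 270
Final: pos=(-31.4,2), heading=270, 8 segment(s) drawn

Segment endpoints: x in {-31.4, -20.2, -15.4, -9.7, -6.5, -3.6, -3, 8.5, 10.1}, y in {2, 2, 2, 2, 2, 2, 2, 2, 2}
xmin=-31.4, ymin=2, xmax=10.1, ymax=2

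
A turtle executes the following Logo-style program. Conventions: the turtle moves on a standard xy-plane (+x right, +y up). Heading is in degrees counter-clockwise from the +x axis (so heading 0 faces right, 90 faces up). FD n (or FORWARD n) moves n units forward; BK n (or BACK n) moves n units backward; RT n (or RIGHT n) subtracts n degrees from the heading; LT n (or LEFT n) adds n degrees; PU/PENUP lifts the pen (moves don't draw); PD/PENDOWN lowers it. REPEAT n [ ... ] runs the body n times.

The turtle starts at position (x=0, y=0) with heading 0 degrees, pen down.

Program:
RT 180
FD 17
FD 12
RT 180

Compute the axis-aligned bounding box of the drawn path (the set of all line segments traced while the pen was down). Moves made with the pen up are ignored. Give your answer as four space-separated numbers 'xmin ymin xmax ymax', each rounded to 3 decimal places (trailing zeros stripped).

Executing turtle program step by step:
Start: pos=(0,0), heading=0, pen down
RT 180: heading 0 -> 180
FD 17: (0,0) -> (-17,0) [heading=180, draw]
FD 12: (-17,0) -> (-29,0) [heading=180, draw]
RT 180: heading 180 -> 0
Final: pos=(-29,0), heading=0, 2 segment(s) drawn

Segment endpoints: x in {-29, -17, 0}, y in {0, 0, 0}
xmin=-29, ymin=0, xmax=0, ymax=0

Answer: -29 0 0 0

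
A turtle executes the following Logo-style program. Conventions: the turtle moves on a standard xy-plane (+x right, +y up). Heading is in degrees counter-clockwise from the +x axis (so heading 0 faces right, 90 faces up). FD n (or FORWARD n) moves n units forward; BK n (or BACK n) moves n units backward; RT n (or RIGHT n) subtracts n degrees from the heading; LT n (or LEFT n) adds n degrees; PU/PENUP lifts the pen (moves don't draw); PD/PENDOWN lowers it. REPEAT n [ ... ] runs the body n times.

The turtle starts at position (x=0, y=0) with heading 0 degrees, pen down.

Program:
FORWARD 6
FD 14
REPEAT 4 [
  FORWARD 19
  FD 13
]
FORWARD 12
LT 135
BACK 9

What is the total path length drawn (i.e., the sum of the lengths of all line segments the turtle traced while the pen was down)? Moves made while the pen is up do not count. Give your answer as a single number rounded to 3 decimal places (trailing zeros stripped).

Answer: 169

Derivation:
Executing turtle program step by step:
Start: pos=(0,0), heading=0, pen down
FD 6: (0,0) -> (6,0) [heading=0, draw]
FD 14: (6,0) -> (20,0) [heading=0, draw]
REPEAT 4 [
  -- iteration 1/4 --
  FD 19: (20,0) -> (39,0) [heading=0, draw]
  FD 13: (39,0) -> (52,0) [heading=0, draw]
  -- iteration 2/4 --
  FD 19: (52,0) -> (71,0) [heading=0, draw]
  FD 13: (71,0) -> (84,0) [heading=0, draw]
  -- iteration 3/4 --
  FD 19: (84,0) -> (103,0) [heading=0, draw]
  FD 13: (103,0) -> (116,0) [heading=0, draw]
  -- iteration 4/4 --
  FD 19: (116,0) -> (135,0) [heading=0, draw]
  FD 13: (135,0) -> (148,0) [heading=0, draw]
]
FD 12: (148,0) -> (160,0) [heading=0, draw]
LT 135: heading 0 -> 135
BK 9: (160,0) -> (166.364,-6.364) [heading=135, draw]
Final: pos=(166.364,-6.364), heading=135, 12 segment(s) drawn

Segment lengths:
  seg 1: (0,0) -> (6,0), length = 6
  seg 2: (6,0) -> (20,0), length = 14
  seg 3: (20,0) -> (39,0), length = 19
  seg 4: (39,0) -> (52,0), length = 13
  seg 5: (52,0) -> (71,0), length = 19
  seg 6: (71,0) -> (84,0), length = 13
  seg 7: (84,0) -> (103,0), length = 19
  seg 8: (103,0) -> (116,0), length = 13
  seg 9: (116,0) -> (135,0), length = 19
  seg 10: (135,0) -> (148,0), length = 13
  seg 11: (148,0) -> (160,0), length = 12
  seg 12: (160,0) -> (166.364,-6.364), length = 9
Total = 169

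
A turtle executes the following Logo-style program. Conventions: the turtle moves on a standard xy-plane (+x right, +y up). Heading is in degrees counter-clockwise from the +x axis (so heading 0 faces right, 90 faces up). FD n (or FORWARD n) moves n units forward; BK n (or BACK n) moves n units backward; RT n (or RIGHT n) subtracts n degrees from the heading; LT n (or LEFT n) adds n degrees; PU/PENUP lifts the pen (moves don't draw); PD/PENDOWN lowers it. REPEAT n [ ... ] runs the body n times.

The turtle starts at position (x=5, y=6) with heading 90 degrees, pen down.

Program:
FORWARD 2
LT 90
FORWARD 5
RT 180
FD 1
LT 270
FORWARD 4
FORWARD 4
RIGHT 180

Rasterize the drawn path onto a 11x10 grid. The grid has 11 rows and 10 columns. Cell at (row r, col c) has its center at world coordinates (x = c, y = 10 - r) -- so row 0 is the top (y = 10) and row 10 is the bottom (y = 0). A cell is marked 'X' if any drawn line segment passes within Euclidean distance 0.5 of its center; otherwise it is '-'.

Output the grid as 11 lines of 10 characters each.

Answer: ----------
----------
XXXXXX----
-X---X----
-X---X----
-X--------
-X--------
-X--------
-X--------
-X--------
-X--------

Derivation:
Segment 0: (5,6) -> (5,8)
Segment 1: (5,8) -> (0,8)
Segment 2: (0,8) -> (1,8)
Segment 3: (1,8) -> (1,4)
Segment 4: (1,4) -> (1,0)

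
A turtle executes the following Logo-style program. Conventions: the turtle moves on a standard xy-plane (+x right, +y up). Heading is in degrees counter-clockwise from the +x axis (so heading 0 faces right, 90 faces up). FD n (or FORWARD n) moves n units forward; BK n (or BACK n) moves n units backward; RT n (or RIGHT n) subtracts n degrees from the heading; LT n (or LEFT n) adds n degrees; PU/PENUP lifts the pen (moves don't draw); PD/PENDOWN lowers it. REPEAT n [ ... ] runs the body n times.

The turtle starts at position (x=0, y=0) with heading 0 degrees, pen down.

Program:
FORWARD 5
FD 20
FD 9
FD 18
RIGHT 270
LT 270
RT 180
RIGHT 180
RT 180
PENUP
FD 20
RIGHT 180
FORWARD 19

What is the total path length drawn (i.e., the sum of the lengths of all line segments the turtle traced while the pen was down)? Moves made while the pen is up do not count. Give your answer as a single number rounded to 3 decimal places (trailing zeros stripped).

Executing turtle program step by step:
Start: pos=(0,0), heading=0, pen down
FD 5: (0,0) -> (5,0) [heading=0, draw]
FD 20: (5,0) -> (25,0) [heading=0, draw]
FD 9: (25,0) -> (34,0) [heading=0, draw]
FD 18: (34,0) -> (52,0) [heading=0, draw]
RT 270: heading 0 -> 90
LT 270: heading 90 -> 0
RT 180: heading 0 -> 180
RT 180: heading 180 -> 0
RT 180: heading 0 -> 180
PU: pen up
FD 20: (52,0) -> (32,0) [heading=180, move]
RT 180: heading 180 -> 0
FD 19: (32,0) -> (51,0) [heading=0, move]
Final: pos=(51,0), heading=0, 4 segment(s) drawn

Segment lengths:
  seg 1: (0,0) -> (5,0), length = 5
  seg 2: (5,0) -> (25,0), length = 20
  seg 3: (25,0) -> (34,0), length = 9
  seg 4: (34,0) -> (52,0), length = 18
Total = 52

Answer: 52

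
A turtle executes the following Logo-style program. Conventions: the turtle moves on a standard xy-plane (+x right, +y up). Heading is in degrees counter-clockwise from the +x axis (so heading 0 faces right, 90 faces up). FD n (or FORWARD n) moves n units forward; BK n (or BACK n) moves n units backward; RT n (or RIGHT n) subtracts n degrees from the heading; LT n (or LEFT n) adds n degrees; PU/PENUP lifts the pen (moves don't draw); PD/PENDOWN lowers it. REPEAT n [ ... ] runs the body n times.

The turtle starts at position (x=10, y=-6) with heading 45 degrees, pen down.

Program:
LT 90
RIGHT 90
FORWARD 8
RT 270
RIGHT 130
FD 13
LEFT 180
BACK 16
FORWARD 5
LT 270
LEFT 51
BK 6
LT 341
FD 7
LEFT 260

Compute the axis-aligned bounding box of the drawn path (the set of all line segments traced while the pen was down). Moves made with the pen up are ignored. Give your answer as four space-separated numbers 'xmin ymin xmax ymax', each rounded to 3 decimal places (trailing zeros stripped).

Answer: 10 -6 44.547 3.984

Derivation:
Executing turtle program step by step:
Start: pos=(10,-6), heading=45, pen down
LT 90: heading 45 -> 135
RT 90: heading 135 -> 45
FD 8: (10,-6) -> (15.657,-0.343) [heading=45, draw]
RT 270: heading 45 -> 135
RT 130: heading 135 -> 5
FD 13: (15.657,-0.343) -> (28.607,0.79) [heading=5, draw]
LT 180: heading 5 -> 185
BK 16: (28.607,0.79) -> (44.547,2.184) [heading=185, draw]
FD 5: (44.547,2.184) -> (39.566,1.749) [heading=185, draw]
LT 270: heading 185 -> 95
LT 51: heading 95 -> 146
BK 6: (39.566,1.749) -> (44.54,-1.607) [heading=146, draw]
LT 341: heading 146 -> 127
FD 7: (44.54,-1.607) -> (40.327,3.984) [heading=127, draw]
LT 260: heading 127 -> 27
Final: pos=(40.327,3.984), heading=27, 6 segment(s) drawn

Segment endpoints: x in {10, 15.657, 28.607, 39.566, 40.327, 44.54, 44.547}, y in {-6, -1.607, -0.343, 0.79, 1.749, 2.184, 3.984}
xmin=10, ymin=-6, xmax=44.547, ymax=3.984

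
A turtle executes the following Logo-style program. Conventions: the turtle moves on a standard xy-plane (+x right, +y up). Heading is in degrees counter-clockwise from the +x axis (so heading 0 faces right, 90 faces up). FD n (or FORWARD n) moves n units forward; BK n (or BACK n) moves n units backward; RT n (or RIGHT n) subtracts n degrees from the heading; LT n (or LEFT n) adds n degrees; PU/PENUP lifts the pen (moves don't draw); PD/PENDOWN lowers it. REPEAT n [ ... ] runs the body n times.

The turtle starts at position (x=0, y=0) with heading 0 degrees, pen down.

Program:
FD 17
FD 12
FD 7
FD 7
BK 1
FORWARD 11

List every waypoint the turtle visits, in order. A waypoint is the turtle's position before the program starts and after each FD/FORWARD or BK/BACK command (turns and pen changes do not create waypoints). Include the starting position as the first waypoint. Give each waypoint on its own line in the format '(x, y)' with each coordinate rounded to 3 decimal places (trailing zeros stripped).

Answer: (0, 0)
(17, 0)
(29, 0)
(36, 0)
(43, 0)
(42, 0)
(53, 0)

Derivation:
Executing turtle program step by step:
Start: pos=(0,0), heading=0, pen down
FD 17: (0,0) -> (17,0) [heading=0, draw]
FD 12: (17,0) -> (29,0) [heading=0, draw]
FD 7: (29,0) -> (36,0) [heading=0, draw]
FD 7: (36,0) -> (43,0) [heading=0, draw]
BK 1: (43,0) -> (42,0) [heading=0, draw]
FD 11: (42,0) -> (53,0) [heading=0, draw]
Final: pos=(53,0), heading=0, 6 segment(s) drawn
Waypoints (7 total):
(0, 0)
(17, 0)
(29, 0)
(36, 0)
(43, 0)
(42, 0)
(53, 0)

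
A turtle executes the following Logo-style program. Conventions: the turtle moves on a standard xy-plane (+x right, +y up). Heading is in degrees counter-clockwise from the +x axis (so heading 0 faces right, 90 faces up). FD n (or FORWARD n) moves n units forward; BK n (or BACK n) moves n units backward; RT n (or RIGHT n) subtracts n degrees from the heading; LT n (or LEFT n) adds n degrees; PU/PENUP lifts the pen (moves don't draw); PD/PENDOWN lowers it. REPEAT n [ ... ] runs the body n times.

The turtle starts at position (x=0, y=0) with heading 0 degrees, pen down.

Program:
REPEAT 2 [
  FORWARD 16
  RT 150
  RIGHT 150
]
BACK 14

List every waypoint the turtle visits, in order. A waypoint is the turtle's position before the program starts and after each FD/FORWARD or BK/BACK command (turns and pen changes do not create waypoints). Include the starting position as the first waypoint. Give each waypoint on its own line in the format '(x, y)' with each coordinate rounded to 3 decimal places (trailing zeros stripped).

Answer: (0, 0)
(16, 0)
(24, 13.856)
(31, 1.732)

Derivation:
Executing turtle program step by step:
Start: pos=(0,0), heading=0, pen down
REPEAT 2 [
  -- iteration 1/2 --
  FD 16: (0,0) -> (16,0) [heading=0, draw]
  RT 150: heading 0 -> 210
  RT 150: heading 210 -> 60
  -- iteration 2/2 --
  FD 16: (16,0) -> (24,13.856) [heading=60, draw]
  RT 150: heading 60 -> 270
  RT 150: heading 270 -> 120
]
BK 14: (24,13.856) -> (31,1.732) [heading=120, draw]
Final: pos=(31,1.732), heading=120, 3 segment(s) drawn
Waypoints (4 total):
(0, 0)
(16, 0)
(24, 13.856)
(31, 1.732)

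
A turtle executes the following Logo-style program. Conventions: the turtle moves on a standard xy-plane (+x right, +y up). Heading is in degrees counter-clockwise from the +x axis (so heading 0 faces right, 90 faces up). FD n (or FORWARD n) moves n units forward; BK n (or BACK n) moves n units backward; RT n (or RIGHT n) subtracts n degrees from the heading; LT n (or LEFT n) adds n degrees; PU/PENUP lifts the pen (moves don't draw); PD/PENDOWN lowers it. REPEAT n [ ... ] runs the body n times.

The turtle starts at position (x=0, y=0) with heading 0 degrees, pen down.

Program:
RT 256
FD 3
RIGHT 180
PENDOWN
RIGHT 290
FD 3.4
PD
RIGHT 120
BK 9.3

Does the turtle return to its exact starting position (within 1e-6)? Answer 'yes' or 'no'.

Answer: no

Derivation:
Executing turtle program step by step:
Start: pos=(0,0), heading=0, pen down
RT 256: heading 0 -> 104
FD 3: (0,0) -> (-0.726,2.911) [heading=104, draw]
RT 180: heading 104 -> 284
PD: pen down
RT 290: heading 284 -> 354
FD 3.4: (-0.726,2.911) -> (2.656,2.555) [heading=354, draw]
PD: pen down
RT 120: heading 354 -> 234
BK 9.3: (2.656,2.555) -> (8.122,10.079) [heading=234, draw]
Final: pos=(8.122,10.079), heading=234, 3 segment(s) drawn

Start position: (0, 0)
Final position: (8.122, 10.079)
Distance = 12.945; >= 1e-6 -> NOT closed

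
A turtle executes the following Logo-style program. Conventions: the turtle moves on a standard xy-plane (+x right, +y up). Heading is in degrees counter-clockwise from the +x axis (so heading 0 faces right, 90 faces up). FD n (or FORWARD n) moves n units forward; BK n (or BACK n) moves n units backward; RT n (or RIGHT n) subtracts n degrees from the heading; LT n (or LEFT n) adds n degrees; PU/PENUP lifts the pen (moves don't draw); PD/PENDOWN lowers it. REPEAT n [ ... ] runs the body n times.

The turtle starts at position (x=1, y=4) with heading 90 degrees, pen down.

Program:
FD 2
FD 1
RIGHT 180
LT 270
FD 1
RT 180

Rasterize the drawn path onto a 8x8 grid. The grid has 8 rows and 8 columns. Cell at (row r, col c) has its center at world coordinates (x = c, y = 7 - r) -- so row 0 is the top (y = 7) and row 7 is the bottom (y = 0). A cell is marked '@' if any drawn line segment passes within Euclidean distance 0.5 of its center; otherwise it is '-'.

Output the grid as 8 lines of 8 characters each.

Segment 0: (1,4) -> (1,6)
Segment 1: (1,6) -> (1,7)
Segment 2: (1,7) -> (0,7)

Answer: @@------
-@------
-@------
-@------
--------
--------
--------
--------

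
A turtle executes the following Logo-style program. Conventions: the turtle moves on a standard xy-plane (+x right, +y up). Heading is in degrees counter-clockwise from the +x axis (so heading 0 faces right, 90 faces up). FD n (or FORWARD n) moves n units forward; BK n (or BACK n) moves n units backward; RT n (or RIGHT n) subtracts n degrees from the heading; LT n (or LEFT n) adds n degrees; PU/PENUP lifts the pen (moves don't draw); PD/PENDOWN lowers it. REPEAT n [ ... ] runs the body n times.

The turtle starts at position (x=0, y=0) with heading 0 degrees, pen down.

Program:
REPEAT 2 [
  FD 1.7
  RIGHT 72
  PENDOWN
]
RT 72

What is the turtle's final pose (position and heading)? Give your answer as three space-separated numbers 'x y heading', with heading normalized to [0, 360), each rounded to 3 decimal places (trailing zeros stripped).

Executing turtle program step by step:
Start: pos=(0,0), heading=0, pen down
REPEAT 2 [
  -- iteration 1/2 --
  FD 1.7: (0,0) -> (1.7,0) [heading=0, draw]
  RT 72: heading 0 -> 288
  PD: pen down
  -- iteration 2/2 --
  FD 1.7: (1.7,0) -> (2.225,-1.617) [heading=288, draw]
  RT 72: heading 288 -> 216
  PD: pen down
]
RT 72: heading 216 -> 144
Final: pos=(2.225,-1.617), heading=144, 2 segment(s) drawn

Answer: 2.225 -1.617 144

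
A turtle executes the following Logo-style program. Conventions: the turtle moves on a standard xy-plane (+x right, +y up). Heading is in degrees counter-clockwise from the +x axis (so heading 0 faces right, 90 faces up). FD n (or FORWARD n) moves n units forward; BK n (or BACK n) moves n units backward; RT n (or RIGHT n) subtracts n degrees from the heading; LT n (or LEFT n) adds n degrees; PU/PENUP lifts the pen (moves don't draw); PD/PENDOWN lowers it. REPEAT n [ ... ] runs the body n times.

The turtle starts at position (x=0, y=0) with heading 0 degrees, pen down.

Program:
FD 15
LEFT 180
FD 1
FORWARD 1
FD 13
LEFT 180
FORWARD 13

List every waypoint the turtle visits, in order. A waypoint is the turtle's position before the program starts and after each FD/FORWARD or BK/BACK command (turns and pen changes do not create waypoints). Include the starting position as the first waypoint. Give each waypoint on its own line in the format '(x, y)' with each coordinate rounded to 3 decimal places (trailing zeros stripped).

Executing turtle program step by step:
Start: pos=(0,0), heading=0, pen down
FD 15: (0,0) -> (15,0) [heading=0, draw]
LT 180: heading 0 -> 180
FD 1: (15,0) -> (14,0) [heading=180, draw]
FD 1: (14,0) -> (13,0) [heading=180, draw]
FD 13: (13,0) -> (0,0) [heading=180, draw]
LT 180: heading 180 -> 0
FD 13: (0,0) -> (13,0) [heading=0, draw]
Final: pos=(13,0), heading=0, 5 segment(s) drawn
Waypoints (6 total):
(0, 0)
(15, 0)
(14, 0)
(13, 0)
(0, 0)
(13, 0)

Answer: (0, 0)
(15, 0)
(14, 0)
(13, 0)
(0, 0)
(13, 0)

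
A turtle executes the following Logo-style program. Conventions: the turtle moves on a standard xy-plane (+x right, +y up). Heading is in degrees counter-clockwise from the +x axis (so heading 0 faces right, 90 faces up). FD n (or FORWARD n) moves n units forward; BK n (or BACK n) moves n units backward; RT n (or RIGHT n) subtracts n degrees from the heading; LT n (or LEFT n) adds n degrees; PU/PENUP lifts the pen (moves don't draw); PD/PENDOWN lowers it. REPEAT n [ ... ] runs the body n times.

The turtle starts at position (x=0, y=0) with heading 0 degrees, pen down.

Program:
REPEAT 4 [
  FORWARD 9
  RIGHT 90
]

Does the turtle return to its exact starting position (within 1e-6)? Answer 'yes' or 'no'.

Answer: yes

Derivation:
Executing turtle program step by step:
Start: pos=(0,0), heading=0, pen down
REPEAT 4 [
  -- iteration 1/4 --
  FD 9: (0,0) -> (9,0) [heading=0, draw]
  RT 90: heading 0 -> 270
  -- iteration 2/4 --
  FD 9: (9,0) -> (9,-9) [heading=270, draw]
  RT 90: heading 270 -> 180
  -- iteration 3/4 --
  FD 9: (9,-9) -> (0,-9) [heading=180, draw]
  RT 90: heading 180 -> 90
  -- iteration 4/4 --
  FD 9: (0,-9) -> (0,0) [heading=90, draw]
  RT 90: heading 90 -> 0
]
Final: pos=(0,0), heading=0, 4 segment(s) drawn

Start position: (0, 0)
Final position: (0, 0)
Distance = 0; < 1e-6 -> CLOSED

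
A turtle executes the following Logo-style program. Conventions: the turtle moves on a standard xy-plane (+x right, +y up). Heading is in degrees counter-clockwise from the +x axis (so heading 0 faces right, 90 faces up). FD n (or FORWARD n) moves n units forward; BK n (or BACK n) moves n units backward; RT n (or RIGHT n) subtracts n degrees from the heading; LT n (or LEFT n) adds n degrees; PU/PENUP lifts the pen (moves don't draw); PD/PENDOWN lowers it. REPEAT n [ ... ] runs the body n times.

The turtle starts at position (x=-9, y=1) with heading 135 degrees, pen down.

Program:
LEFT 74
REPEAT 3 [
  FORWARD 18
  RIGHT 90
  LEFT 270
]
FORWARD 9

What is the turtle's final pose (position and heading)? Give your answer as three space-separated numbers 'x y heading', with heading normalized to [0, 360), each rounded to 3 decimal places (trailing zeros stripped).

Answer: -16.872 -3.363 29

Derivation:
Executing turtle program step by step:
Start: pos=(-9,1), heading=135, pen down
LT 74: heading 135 -> 209
REPEAT 3 [
  -- iteration 1/3 --
  FD 18: (-9,1) -> (-24.743,-7.727) [heading=209, draw]
  RT 90: heading 209 -> 119
  LT 270: heading 119 -> 29
  -- iteration 2/3 --
  FD 18: (-24.743,-7.727) -> (-9,1) [heading=29, draw]
  RT 90: heading 29 -> 299
  LT 270: heading 299 -> 209
  -- iteration 3/3 --
  FD 18: (-9,1) -> (-24.743,-7.727) [heading=209, draw]
  RT 90: heading 209 -> 119
  LT 270: heading 119 -> 29
]
FD 9: (-24.743,-7.727) -> (-16.872,-3.363) [heading=29, draw]
Final: pos=(-16.872,-3.363), heading=29, 4 segment(s) drawn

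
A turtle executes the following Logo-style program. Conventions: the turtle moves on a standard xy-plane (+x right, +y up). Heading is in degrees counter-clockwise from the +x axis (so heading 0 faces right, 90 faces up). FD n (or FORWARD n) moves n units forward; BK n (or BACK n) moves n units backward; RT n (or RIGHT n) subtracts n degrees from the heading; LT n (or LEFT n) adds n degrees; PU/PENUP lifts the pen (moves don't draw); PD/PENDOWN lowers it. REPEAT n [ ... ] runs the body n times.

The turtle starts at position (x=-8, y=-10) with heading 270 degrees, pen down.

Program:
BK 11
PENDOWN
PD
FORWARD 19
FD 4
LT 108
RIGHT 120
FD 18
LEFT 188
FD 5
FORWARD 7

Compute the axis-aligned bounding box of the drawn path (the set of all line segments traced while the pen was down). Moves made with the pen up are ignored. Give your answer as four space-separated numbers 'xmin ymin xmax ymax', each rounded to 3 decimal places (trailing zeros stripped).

Answer: -11.742 -39.607 -8 1

Derivation:
Executing turtle program step by step:
Start: pos=(-8,-10), heading=270, pen down
BK 11: (-8,-10) -> (-8,1) [heading=270, draw]
PD: pen down
PD: pen down
FD 19: (-8,1) -> (-8,-18) [heading=270, draw]
FD 4: (-8,-18) -> (-8,-22) [heading=270, draw]
LT 108: heading 270 -> 18
RT 120: heading 18 -> 258
FD 18: (-8,-22) -> (-11.742,-39.607) [heading=258, draw]
LT 188: heading 258 -> 86
FD 5: (-11.742,-39.607) -> (-11.394,-34.619) [heading=86, draw]
FD 7: (-11.394,-34.619) -> (-10.905,-27.636) [heading=86, draw]
Final: pos=(-10.905,-27.636), heading=86, 6 segment(s) drawn

Segment endpoints: x in {-11.742, -11.394, -10.905, -8, -8, -8}, y in {-39.607, -34.619, -27.636, -22, -18, -10, 1}
xmin=-11.742, ymin=-39.607, xmax=-8, ymax=1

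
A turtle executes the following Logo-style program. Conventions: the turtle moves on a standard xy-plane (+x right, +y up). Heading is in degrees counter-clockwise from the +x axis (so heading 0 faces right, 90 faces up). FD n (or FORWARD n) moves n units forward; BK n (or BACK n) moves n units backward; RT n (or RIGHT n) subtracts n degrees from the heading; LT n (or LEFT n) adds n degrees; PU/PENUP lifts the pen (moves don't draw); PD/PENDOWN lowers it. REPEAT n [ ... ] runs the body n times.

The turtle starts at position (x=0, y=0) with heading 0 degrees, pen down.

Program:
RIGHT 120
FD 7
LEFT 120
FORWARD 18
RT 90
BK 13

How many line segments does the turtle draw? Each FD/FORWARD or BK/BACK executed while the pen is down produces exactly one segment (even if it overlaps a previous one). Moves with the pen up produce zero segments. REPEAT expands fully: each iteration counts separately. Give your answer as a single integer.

Answer: 3

Derivation:
Executing turtle program step by step:
Start: pos=(0,0), heading=0, pen down
RT 120: heading 0 -> 240
FD 7: (0,0) -> (-3.5,-6.062) [heading=240, draw]
LT 120: heading 240 -> 0
FD 18: (-3.5,-6.062) -> (14.5,-6.062) [heading=0, draw]
RT 90: heading 0 -> 270
BK 13: (14.5,-6.062) -> (14.5,6.938) [heading=270, draw]
Final: pos=(14.5,6.938), heading=270, 3 segment(s) drawn
Segments drawn: 3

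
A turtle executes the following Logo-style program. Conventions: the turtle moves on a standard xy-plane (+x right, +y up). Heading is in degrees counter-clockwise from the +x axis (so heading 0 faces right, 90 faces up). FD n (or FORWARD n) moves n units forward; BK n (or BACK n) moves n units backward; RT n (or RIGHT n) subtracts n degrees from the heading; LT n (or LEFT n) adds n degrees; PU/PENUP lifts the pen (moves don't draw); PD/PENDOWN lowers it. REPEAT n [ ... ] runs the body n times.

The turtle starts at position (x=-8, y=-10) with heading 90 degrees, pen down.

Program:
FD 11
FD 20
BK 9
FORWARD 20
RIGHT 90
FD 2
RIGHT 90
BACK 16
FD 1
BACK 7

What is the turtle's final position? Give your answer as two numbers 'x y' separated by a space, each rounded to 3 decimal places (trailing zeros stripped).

Answer: -6 54

Derivation:
Executing turtle program step by step:
Start: pos=(-8,-10), heading=90, pen down
FD 11: (-8,-10) -> (-8,1) [heading=90, draw]
FD 20: (-8,1) -> (-8,21) [heading=90, draw]
BK 9: (-8,21) -> (-8,12) [heading=90, draw]
FD 20: (-8,12) -> (-8,32) [heading=90, draw]
RT 90: heading 90 -> 0
FD 2: (-8,32) -> (-6,32) [heading=0, draw]
RT 90: heading 0 -> 270
BK 16: (-6,32) -> (-6,48) [heading=270, draw]
FD 1: (-6,48) -> (-6,47) [heading=270, draw]
BK 7: (-6,47) -> (-6,54) [heading=270, draw]
Final: pos=(-6,54), heading=270, 8 segment(s) drawn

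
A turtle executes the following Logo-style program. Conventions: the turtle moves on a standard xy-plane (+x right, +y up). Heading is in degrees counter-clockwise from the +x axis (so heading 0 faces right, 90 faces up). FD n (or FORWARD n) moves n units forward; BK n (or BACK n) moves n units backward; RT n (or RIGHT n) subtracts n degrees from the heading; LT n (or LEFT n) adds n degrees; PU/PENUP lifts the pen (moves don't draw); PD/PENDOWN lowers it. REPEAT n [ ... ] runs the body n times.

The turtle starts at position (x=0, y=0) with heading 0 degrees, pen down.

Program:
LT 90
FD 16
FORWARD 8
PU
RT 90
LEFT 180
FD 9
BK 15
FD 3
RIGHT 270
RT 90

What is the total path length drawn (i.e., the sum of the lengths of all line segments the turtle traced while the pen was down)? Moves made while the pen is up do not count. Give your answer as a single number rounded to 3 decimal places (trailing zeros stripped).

Answer: 24

Derivation:
Executing turtle program step by step:
Start: pos=(0,0), heading=0, pen down
LT 90: heading 0 -> 90
FD 16: (0,0) -> (0,16) [heading=90, draw]
FD 8: (0,16) -> (0,24) [heading=90, draw]
PU: pen up
RT 90: heading 90 -> 0
LT 180: heading 0 -> 180
FD 9: (0,24) -> (-9,24) [heading=180, move]
BK 15: (-9,24) -> (6,24) [heading=180, move]
FD 3: (6,24) -> (3,24) [heading=180, move]
RT 270: heading 180 -> 270
RT 90: heading 270 -> 180
Final: pos=(3,24), heading=180, 2 segment(s) drawn

Segment lengths:
  seg 1: (0,0) -> (0,16), length = 16
  seg 2: (0,16) -> (0,24), length = 8
Total = 24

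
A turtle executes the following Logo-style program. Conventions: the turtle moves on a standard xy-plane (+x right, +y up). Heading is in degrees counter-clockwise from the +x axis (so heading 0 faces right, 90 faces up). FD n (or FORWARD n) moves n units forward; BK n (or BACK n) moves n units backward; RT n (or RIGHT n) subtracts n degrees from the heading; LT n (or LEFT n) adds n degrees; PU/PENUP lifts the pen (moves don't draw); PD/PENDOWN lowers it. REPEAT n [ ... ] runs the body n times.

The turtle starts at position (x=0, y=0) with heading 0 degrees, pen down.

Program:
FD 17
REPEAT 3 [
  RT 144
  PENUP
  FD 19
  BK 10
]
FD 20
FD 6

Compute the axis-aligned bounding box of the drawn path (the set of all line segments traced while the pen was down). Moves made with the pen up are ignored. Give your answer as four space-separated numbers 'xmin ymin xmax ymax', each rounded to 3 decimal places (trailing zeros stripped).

Answer: 0 0 17 0

Derivation:
Executing turtle program step by step:
Start: pos=(0,0), heading=0, pen down
FD 17: (0,0) -> (17,0) [heading=0, draw]
REPEAT 3 [
  -- iteration 1/3 --
  RT 144: heading 0 -> 216
  PU: pen up
  FD 19: (17,0) -> (1.629,-11.168) [heading=216, move]
  BK 10: (1.629,-11.168) -> (9.719,-5.29) [heading=216, move]
  -- iteration 2/3 --
  RT 144: heading 216 -> 72
  PU: pen up
  FD 19: (9.719,-5.29) -> (15.59,12.78) [heading=72, move]
  BK 10: (15.59,12.78) -> (12.5,3.269) [heading=72, move]
  -- iteration 3/3 --
  RT 144: heading 72 -> 288
  PU: pen up
  FD 19: (12.5,3.269) -> (18.371,-14.801) [heading=288, move]
  BK 10: (18.371,-14.801) -> (15.281,-5.29) [heading=288, move]
]
FD 20: (15.281,-5.29) -> (21.461,-24.311) [heading=288, move]
FD 6: (21.461,-24.311) -> (23.316,-30.018) [heading=288, move]
Final: pos=(23.316,-30.018), heading=288, 1 segment(s) drawn

Segment endpoints: x in {0, 17}, y in {0}
xmin=0, ymin=0, xmax=17, ymax=0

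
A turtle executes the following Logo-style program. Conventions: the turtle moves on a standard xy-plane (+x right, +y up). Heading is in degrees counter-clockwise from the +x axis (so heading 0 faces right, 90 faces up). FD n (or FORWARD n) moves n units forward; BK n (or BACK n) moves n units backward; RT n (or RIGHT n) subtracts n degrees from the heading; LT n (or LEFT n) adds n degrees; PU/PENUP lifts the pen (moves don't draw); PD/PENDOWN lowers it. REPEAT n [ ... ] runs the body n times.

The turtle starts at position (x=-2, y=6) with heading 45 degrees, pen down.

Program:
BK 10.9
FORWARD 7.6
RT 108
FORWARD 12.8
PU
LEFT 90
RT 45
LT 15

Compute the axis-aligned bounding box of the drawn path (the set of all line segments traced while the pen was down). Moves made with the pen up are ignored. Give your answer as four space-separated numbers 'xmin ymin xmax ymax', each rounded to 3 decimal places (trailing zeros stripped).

Executing turtle program step by step:
Start: pos=(-2,6), heading=45, pen down
BK 10.9: (-2,6) -> (-9.707,-1.707) [heading=45, draw]
FD 7.6: (-9.707,-1.707) -> (-4.333,3.667) [heading=45, draw]
RT 108: heading 45 -> 297
FD 12.8: (-4.333,3.667) -> (1.478,-7.738) [heading=297, draw]
PU: pen up
LT 90: heading 297 -> 27
RT 45: heading 27 -> 342
LT 15: heading 342 -> 357
Final: pos=(1.478,-7.738), heading=357, 3 segment(s) drawn

Segment endpoints: x in {-9.707, -4.333, -2, 1.478}, y in {-7.738, -1.707, 3.667, 6}
xmin=-9.707, ymin=-7.738, xmax=1.478, ymax=6

Answer: -9.707 -7.738 1.478 6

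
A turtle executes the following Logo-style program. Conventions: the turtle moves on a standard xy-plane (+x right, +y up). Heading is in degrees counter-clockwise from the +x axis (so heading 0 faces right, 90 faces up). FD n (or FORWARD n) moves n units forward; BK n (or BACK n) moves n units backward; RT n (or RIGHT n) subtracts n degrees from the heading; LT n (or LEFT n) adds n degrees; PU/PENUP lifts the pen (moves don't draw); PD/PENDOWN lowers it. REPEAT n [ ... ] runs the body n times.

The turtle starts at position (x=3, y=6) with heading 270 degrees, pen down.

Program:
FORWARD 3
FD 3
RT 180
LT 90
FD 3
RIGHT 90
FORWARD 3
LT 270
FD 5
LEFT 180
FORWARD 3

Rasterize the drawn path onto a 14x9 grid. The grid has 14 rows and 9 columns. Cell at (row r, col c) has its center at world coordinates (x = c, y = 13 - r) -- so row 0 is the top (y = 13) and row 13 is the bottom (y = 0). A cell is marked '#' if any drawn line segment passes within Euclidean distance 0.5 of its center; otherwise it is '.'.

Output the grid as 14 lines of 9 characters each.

Answer: .........
.........
.........
.........
.........
.........
.........
...#.....
...#.....
...#.....
######...
#..#.....
#..#.....
####.....

Derivation:
Segment 0: (3,6) -> (3,3)
Segment 1: (3,3) -> (3,0)
Segment 2: (3,0) -> (-0,0)
Segment 3: (-0,0) -> (-0,3)
Segment 4: (-0,3) -> (5,3)
Segment 5: (5,3) -> (2,3)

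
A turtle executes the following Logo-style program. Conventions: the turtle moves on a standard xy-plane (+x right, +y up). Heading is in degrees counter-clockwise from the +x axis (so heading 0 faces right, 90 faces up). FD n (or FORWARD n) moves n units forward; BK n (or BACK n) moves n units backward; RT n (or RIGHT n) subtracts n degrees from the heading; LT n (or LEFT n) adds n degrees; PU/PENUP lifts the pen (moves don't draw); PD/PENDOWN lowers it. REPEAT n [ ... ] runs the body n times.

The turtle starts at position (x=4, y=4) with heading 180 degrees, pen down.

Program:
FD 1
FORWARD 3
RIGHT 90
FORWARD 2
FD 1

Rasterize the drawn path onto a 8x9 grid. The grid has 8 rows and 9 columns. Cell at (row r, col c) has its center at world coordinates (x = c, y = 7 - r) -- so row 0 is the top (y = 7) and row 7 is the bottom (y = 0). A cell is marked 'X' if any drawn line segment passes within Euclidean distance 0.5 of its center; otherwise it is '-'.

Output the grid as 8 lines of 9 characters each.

Answer: X--------
X--------
X--------
XXXXX----
---------
---------
---------
---------

Derivation:
Segment 0: (4,4) -> (3,4)
Segment 1: (3,4) -> (0,4)
Segment 2: (0,4) -> (0,6)
Segment 3: (0,6) -> (0,7)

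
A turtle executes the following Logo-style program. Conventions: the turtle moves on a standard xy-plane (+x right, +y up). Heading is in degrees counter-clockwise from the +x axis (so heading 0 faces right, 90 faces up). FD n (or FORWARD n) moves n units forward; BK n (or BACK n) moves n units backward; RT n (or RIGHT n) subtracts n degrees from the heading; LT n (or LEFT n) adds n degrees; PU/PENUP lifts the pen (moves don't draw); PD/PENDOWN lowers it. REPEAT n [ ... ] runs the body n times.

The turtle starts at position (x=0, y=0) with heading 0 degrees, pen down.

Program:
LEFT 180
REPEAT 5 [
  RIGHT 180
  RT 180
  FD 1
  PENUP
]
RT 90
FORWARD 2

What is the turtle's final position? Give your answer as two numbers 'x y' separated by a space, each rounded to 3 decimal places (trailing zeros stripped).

Executing turtle program step by step:
Start: pos=(0,0), heading=0, pen down
LT 180: heading 0 -> 180
REPEAT 5 [
  -- iteration 1/5 --
  RT 180: heading 180 -> 0
  RT 180: heading 0 -> 180
  FD 1: (0,0) -> (-1,0) [heading=180, draw]
  PU: pen up
  -- iteration 2/5 --
  RT 180: heading 180 -> 0
  RT 180: heading 0 -> 180
  FD 1: (-1,0) -> (-2,0) [heading=180, move]
  PU: pen up
  -- iteration 3/5 --
  RT 180: heading 180 -> 0
  RT 180: heading 0 -> 180
  FD 1: (-2,0) -> (-3,0) [heading=180, move]
  PU: pen up
  -- iteration 4/5 --
  RT 180: heading 180 -> 0
  RT 180: heading 0 -> 180
  FD 1: (-3,0) -> (-4,0) [heading=180, move]
  PU: pen up
  -- iteration 5/5 --
  RT 180: heading 180 -> 0
  RT 180: heading 0 -> 180
  FD 1: (-4,0) -> (-5,0) [heading=180, move]
  PU: pen up
]
RT 90: heading 180 -> 90
FD 2: (-5,0) -> (-5,2) [heading=90, move]
Final: pos=(-5,2), heading=90, 1 segment(s) drawn

Answer: -5 2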